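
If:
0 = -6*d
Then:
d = 0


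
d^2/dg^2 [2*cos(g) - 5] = -2*cos(g)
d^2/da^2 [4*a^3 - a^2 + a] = 24*a - 2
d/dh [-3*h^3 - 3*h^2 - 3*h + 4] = -9*h^2 - 6*h - 3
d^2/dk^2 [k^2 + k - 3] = 2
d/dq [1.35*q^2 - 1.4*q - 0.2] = 2.7*q - 1.4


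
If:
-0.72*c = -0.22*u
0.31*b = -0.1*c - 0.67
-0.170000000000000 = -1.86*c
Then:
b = -2.19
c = 0.09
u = 0.30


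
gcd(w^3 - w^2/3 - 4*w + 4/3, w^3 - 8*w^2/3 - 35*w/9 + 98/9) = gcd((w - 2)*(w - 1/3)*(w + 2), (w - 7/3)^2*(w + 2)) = w + 2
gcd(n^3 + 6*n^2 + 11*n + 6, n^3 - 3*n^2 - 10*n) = n + 2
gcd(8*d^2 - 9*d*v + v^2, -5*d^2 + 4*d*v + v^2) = -d + v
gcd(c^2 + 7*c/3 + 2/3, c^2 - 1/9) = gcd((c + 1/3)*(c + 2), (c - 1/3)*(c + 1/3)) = c + 1/3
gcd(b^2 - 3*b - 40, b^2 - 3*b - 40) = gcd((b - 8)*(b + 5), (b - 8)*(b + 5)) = b^2 - 3*b - 40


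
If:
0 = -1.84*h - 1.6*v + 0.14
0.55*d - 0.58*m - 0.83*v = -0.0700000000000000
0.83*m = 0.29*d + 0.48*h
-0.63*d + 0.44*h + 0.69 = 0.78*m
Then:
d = 0.77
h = -0.43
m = 0.02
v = 0.58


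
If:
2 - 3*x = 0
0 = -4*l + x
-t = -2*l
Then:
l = 1/6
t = 1/3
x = 2/3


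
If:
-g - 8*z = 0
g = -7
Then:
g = -7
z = 7/8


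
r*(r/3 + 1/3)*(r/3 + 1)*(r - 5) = r^4/9 - r^3/9 - 17*r^2/9 - 5*r/3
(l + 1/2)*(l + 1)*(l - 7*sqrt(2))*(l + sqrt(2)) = l^4 - 6*sqrt(2)*l^3 + 3*l^3/2 - 27*l^2/2 - 9*sqrt(2)*l^2 - 21*l - 3*sqrt(2)*l - 7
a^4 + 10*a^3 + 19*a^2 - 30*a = a*(a - 1)*(a + 5)*(a + 6)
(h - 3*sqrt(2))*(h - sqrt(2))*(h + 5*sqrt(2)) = h^3 + sqrt(2)*h^2 - 34*h + 30*sqrt(2)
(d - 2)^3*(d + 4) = d^4 - 2*d^3 - 12*d^2 + 40*d - 32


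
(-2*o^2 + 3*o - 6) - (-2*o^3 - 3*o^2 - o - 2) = 2*o^3 + o^2 + 4*o - 4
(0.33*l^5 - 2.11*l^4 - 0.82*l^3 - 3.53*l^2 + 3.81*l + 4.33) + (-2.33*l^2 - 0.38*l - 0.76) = 0.33*l^5 - 2.11*l^4 - 0.82*l^3 - 5.86*l^2 + 3.43*l + 3.57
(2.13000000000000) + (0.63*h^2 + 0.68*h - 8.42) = 0.63*h^2 + 0.68*h - 6.29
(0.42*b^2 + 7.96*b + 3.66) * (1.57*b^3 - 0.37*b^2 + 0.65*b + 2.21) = 0.6594*b^5 + 12.3418*b^4 + 3.074*b^3 + 4.748*b^2 + 19.9706*b + 8.0886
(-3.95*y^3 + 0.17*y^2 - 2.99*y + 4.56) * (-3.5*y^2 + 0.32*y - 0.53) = 13.825*y^5 - 1.859*y^4 + 12.6129*y^3 - 17.0069*y^2 + 3.0439*y - 2.4168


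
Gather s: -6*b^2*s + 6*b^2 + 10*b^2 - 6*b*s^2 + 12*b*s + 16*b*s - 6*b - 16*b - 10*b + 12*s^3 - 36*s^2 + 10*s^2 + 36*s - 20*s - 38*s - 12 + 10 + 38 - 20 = 16*b^2 - 32*b + 12*s^3 + s^2*(-6*b - 26) + s*(-6*b^2 + 28*b - 22) + 16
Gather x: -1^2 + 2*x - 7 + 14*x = 16*x - 8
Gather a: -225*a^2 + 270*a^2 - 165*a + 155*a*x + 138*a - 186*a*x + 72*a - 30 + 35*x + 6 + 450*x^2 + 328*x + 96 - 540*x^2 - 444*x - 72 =45*a^2 + a*(45 - 31*x) - 90*x^2 - 81*x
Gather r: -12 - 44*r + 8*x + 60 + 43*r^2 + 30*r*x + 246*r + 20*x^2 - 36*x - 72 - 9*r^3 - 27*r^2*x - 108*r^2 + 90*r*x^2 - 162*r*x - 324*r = -9*r^3 + r^2*(-27*x - 65) + r*(90*x^2 - 132*x - 122) + 20*x^2 - 28*x - 24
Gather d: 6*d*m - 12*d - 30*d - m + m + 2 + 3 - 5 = d*(6*m - 42)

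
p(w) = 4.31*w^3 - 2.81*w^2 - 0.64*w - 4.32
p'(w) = 12.93*w^2 - 5.62*w - 0.64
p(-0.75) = -7.24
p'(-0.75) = 10.85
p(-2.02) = -50.02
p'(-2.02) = 63.47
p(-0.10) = -4.29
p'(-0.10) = 0.05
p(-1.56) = -26.52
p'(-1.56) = 39.59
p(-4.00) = -322.56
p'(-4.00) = 228.72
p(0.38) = -4.73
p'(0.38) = -0.91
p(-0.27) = -4.44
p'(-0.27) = 1.82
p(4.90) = 432.14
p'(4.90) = 282.27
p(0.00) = -4.32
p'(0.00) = -0.64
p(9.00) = 2904.30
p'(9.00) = 996.11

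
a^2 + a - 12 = (a - 3)*(a + 4)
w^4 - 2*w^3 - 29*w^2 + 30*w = w*(w - 6)*(w - 1)*(w + 5)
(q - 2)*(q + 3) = q^2 + q - 6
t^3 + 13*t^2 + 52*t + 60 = (t + 2)*(t + 5)*(t + 6)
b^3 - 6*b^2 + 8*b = b*(b - 4)*(b - 2)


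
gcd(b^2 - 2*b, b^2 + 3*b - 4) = 1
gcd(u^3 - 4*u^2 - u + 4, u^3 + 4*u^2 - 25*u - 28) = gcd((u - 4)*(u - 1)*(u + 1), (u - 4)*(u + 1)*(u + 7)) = u^2 - 3*u - 4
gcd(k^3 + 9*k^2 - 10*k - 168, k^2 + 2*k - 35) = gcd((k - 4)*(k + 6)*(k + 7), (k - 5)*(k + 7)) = k + 7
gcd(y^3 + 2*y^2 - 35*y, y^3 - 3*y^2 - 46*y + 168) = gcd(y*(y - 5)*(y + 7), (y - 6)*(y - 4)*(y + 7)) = y + 7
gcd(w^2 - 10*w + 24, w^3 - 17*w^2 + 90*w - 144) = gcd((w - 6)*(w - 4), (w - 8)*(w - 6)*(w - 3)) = w - 6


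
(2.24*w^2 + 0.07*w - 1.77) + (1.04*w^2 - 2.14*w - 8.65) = 3.28*w^2 - 2.07*w - 10.42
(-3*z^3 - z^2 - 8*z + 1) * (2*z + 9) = -6*z^4 - 29*z^3 - 25*z^2 - 70*z + 9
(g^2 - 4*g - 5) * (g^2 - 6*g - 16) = g^4 - 10*g^3 + 3*g^2 + 94*g + 80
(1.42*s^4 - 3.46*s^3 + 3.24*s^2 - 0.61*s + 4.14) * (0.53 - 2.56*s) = -3.6352*s^5 + 9.6102*s^4 - 10.1282*s^3 + 3.2788*s^2 - 10.9217*s + 2.1942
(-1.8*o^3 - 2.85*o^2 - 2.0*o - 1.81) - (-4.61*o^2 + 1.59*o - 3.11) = -1.8*o^3 + 1.76*o^2 - 3.59*o + 1.3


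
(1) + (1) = 2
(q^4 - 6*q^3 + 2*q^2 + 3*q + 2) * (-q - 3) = -q^5 + 3*q^4 + 16*q^3 - 9*q^2 - 11*q - 6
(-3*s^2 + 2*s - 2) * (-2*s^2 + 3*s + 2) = 6*s^4 - 13*s^3 + 4*s^2 - 2*s - 4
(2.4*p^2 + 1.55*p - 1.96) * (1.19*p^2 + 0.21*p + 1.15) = 2.856*p^4 + 2.3485*p^3 + 0.7531*p^2 + 1.3709*p - 2.254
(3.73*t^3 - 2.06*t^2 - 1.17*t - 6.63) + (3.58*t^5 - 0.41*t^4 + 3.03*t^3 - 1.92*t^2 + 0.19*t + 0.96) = 3.58*t^5 - 0.41*t^4 + 6.76*t^3 - 3.98*t^2 - 0.98*t - 5.67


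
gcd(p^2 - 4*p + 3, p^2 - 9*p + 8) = p - 1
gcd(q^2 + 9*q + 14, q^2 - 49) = q + 7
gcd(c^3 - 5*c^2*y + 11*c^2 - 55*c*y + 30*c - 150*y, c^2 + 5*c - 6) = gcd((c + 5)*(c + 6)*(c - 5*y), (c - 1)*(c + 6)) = c + 6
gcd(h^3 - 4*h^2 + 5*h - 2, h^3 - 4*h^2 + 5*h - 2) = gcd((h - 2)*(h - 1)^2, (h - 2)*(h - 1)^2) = h^3 - 4*h^2 + 5*h - 2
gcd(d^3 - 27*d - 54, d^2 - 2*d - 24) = d - 6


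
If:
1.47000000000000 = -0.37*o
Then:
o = -3.97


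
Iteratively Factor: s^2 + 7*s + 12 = (s + 4)*(s + 3)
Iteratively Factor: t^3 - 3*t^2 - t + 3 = (t - 1)*(t^2 - 2*t - 3) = (t - 3)*(t - 1)*(t + 1)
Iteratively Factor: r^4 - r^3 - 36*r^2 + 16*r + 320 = (r - 5)*(r^3 + 4*r^2 - 16*r - 64) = (r - 5)*(r + 4)*(r^2 - 16) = (r - 5)*(r + 4)^2*(r - 4)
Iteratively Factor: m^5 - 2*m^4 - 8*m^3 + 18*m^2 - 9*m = (m - 1)*(m^4 - m^3 - 9*m^2 + 9*m) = (m - 1)^2*(m^3 - 9*m) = (m - 1)^2*(m + 3)*(m^2 - 3*m) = (m - 3)*(m - 1)^2*(m + 3)*(m)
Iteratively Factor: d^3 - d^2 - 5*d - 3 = (d + 1)*(d^2 - 2*d - 3) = (d - 3)*(d + 1)*(d + 1)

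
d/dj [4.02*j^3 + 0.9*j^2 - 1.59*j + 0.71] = 12.06*j^2 + 1.8*j - 1.59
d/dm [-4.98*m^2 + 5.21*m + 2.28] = 5.21 - 9.96*m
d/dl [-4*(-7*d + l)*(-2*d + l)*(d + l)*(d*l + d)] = 4*d*(-14*d^3 - 10*d^2*l - 5*d^2 + 24*d*l^2 + 16*d*l - 4*l^3 - 3*l^2)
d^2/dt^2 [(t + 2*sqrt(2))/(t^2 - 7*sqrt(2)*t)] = 2*(t^3 + 6*sqrt(2)*t^2 - 84*t + 196*sqrt(2))/(t^3*(t^3 - 21*sqrt(2)*t^2 + 294*t - 686*sqrt(2)))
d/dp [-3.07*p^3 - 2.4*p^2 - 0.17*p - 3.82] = -9.21*p^2 - 4.8*p - 0.17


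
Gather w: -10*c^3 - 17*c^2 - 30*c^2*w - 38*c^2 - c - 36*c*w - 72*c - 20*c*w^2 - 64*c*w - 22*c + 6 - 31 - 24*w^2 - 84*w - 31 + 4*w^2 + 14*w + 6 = -10*c^3 - 55*c^2 - 95*c + w^2*(-20*c - 20) + w*(-30*c^2 - 100*c - 70) - 50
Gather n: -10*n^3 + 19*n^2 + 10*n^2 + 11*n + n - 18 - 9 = -10*n^3 + 29*n^2 + 12*n - 27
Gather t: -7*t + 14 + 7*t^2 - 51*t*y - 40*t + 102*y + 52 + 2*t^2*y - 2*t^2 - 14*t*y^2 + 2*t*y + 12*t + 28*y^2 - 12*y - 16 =t^2*(2*y + 5) + t*(-14*y^2 - 49*y - 35) + 28*y^2 + 90*y + 50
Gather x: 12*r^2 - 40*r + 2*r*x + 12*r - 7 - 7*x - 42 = 12*r^2 - 28*r + x*(2*r - 7) - 49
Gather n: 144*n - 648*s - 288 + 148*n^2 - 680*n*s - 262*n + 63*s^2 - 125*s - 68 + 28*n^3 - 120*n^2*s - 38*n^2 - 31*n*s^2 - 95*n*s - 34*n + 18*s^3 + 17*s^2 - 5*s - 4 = 28*n^3 + n^2*(110 - 120*s) + n*(-31*s^2 - 775*s - 152) + 18*s^3 + 80*s^2 - 778*s - 360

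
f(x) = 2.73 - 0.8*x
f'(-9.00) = -0.80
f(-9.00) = 9.93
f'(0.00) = -0.80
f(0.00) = 2.73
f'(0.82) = -0.80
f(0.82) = 2.07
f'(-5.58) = -0.80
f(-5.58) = 7.19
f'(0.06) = -0.80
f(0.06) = 2.68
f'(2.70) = -0.80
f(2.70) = 0.57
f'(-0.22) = -0.80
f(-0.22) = 2.91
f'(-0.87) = -0.80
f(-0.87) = 3.43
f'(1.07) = -0.80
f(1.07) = 1.87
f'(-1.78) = -0.80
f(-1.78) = 4.15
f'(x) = -0.800000000000000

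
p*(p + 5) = p^2 + 5*p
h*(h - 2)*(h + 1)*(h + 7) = h^4 + 6*h^3 - 9*h^2 - 14*h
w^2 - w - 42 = (w - 7)*(w + 6)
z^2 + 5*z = z*(z + 5)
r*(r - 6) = r^2 - 6*r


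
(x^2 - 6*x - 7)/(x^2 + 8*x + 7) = (x - 7)/(x + 7)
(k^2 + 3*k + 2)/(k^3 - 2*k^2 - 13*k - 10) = 1/(k - 5)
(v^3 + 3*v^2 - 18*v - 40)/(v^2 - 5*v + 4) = (v^2 + 7*v + 10)/(v - 1)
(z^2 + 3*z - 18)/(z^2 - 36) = (z - 3)/(z - 6)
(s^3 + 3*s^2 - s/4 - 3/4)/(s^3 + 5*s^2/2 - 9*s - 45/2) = (4*s^2 - 1)/(2*(2*s^2 - s - 15))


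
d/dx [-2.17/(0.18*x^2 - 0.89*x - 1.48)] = (0.7812*x - 1.9313)/(-0.18*x^2 + 0.89*x + 1.48)^2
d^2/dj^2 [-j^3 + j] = -6*j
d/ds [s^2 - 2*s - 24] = 2*s - 2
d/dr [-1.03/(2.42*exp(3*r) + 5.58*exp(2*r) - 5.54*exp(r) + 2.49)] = (7.4778*exp(2*r) + 11.4948*exp(r) - 5.7062)*exp(r)/(2.42*exp(3*r) + 5.58*exp(2*r) - 5.54*exp(r) + 2.49)^2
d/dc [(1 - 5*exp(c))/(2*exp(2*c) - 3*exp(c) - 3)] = ((4*exp(c) - 3)*(5*exp(c) - 1) - 10*exp(2*c) + 15*exp(c) + 15)*exp(c)/(-2*exp(2*c) + 3*exp(c) + 3)^2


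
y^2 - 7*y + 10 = (y - 5)*(y - 2)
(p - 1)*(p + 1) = p^2 - 1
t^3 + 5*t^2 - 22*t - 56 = (t - 4)*(t + 2)*(t + 7)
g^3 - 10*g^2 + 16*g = g*(g - 8)*(g - 2)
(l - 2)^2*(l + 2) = l^3 - 2*l^2 - 4*l + 8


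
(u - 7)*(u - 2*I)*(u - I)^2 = u^4 - 7*u^3 - 4*I*u^3 - 5*u^2 + 28*I*u^2 + 35*u + 2*I*u - 14*I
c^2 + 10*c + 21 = (c + 3)*(c + 7)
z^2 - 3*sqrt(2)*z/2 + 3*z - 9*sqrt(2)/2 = (z + 3)*(z - 3*sqrt(2)/2)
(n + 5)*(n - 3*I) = n^2 + 5*n - 3*I*n - 15*I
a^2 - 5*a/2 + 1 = (a - 2)*(a - 1/2)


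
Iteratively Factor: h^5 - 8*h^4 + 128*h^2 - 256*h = (h + 4)*(h^4 - 12*h^3 + 48*h^2 - 64*h) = (h - 4)*(h + 4)*(h^3 - 8*h^2 + 16*h) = (h - 4)^2*(h + 4)*(h^2 - 4*h) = (h - 4)^3*(h + 4)*(h)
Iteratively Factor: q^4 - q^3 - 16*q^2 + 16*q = (q + 4)*(q^3 - 5*q^2 + 4*q) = q*(q + 4)*(q^2 - 5*q + 4) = q*(q - 4)*(q + 4)*(q - 1)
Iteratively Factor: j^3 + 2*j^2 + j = (j + 1)*(j^2 + j) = (j + 1)^2*(j)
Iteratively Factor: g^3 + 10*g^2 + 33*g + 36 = (g + 3)*(g^2 + 7*g + 12) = (g + 3)*(g + 4)*(g + 3)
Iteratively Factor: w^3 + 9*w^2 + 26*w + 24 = (w + 4)*(w^2 + 5*w + 6) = (w + 3)*(w + 4)*(w + 2)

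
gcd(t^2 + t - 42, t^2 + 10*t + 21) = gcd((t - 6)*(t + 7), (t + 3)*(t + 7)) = t + 7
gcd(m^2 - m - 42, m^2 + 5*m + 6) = 1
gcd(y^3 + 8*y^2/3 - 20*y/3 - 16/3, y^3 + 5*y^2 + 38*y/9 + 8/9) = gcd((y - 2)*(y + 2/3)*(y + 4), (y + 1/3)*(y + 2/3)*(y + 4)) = y^2 + 14*y/3 + 8/3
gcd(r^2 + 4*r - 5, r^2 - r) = r - 1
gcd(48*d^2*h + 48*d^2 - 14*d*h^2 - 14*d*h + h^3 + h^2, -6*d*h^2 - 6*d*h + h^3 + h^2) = 6*d*h + 6*d - h^2 - h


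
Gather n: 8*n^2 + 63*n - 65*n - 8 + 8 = 8*n^2 - 2*n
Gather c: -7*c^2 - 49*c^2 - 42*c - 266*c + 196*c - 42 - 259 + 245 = -56*c^2 - 112*c - 56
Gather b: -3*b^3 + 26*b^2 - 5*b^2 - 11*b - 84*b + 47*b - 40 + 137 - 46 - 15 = -3*b^3 + 21*b^2 - 48*b + 36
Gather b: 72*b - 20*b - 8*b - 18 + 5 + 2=44*b - 11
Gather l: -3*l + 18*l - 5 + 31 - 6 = 15*l + 20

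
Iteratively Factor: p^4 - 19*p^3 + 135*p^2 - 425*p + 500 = (p - 5)*(p^3 - 14*p^2 + 65*p - 100) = (p - 5)*(p - 4)*(p^2 - 10*p + 25) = (p - 5)^2*(p - 4)*(p - 5)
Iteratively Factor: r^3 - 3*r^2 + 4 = (r + 1)*(r^2 - 4*r + 4) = (r - 2)*(r + 1)*(r - 2)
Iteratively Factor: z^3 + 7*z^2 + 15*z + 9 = (z + 1)*(z^2 + 6*z + 9) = (z + 1)*(z + 3)*(z + 3)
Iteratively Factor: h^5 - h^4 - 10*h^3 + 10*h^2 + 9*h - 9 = (h - 1)*(h^4 - 10*h^2 + 9) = (h - 3)*(h - 1)*(h^3 + 3*h^2 - h - 3) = (h - 3)*(h - 1)^2*(h^2 + 4*h + 3) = (h - 3)*(h - 1)^2*(h + 1)*(h + 3)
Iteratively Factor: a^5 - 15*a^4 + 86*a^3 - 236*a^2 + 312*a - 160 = (a - 2)*(a^4 - 13*a^3 + 60*a^2 - 116*a + 80) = (a - 5)*(a - 2)*(a^3 - 8*a^2 + 20*a - 16) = (a - 5)*(a - 2)^2*(a^2 - 6*a + 8) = (a - 5)*(a - 4)*(a - 2)^2*(a - 2)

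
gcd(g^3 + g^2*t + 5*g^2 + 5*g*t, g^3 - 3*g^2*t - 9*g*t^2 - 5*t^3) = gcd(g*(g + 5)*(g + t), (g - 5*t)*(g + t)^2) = g + t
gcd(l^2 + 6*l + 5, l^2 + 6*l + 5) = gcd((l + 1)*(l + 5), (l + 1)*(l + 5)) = l^2 + 6*l + 5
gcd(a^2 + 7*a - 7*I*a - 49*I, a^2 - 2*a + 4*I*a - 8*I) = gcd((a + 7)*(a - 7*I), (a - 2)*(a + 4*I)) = 1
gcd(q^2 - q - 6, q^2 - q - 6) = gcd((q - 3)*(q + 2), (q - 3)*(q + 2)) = q^2 - q - 6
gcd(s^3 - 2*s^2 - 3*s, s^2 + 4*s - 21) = s - 3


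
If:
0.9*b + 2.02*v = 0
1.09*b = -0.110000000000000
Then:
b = -0.10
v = 0.04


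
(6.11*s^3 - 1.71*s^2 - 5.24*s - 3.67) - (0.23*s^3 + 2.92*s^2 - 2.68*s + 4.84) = 5.88*s^3 - 4.63*s^2 - 2.56*s - 8.51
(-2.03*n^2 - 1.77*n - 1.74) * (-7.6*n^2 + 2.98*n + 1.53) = 15.428*n^4 + 7.4026*n^3 + 4.8435*n^2 - 7.8933*n - 2.6622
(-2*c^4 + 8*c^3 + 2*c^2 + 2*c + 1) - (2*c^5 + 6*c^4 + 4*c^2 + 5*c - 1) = -2*c^5 - 8*c^4 + 8*c^3 - 2*c^2 - 3*c + 2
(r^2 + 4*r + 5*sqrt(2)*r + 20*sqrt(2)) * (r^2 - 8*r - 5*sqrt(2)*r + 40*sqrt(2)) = r^4 - 4*r^3 - 82*r^2 + 200*r + 1600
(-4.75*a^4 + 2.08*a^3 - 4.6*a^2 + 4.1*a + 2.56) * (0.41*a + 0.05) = -1.9475*a^5 + 0.6153*a^4 - 1.782*a^3 + 1.451*a^2 + 1.2546*a + 0.128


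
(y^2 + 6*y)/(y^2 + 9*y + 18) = y/(y + 3)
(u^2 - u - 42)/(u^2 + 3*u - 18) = (u - 7)/(u - 3)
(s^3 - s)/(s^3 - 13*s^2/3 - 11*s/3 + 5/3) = 3*s*(s - 1)/(3*s^2 - 16*s + 5)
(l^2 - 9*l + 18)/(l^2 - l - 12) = (-l^2 + 9*l - 18)/(-l^2 + l + 12)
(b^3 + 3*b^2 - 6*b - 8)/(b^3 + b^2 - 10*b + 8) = (b + 1)/(b - 1)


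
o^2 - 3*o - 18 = (o - 6)*(o + 3)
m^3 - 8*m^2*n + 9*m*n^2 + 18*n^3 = (m - 6*n)*(m - 3*n)*(m + n)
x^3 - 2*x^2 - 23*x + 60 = (x - 4)*(x - 3)*(x + 5)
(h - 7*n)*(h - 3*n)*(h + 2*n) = h^3 - 8*h^2*n + h*n^2 + 42*n^3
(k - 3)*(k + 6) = k^2 + 3*k - 18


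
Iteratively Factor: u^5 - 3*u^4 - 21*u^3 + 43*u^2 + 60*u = (u)*(u^4 - 3*u^3 - 21*u^2 + 43*u + 60) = u*(u + 4)*(u^3 - 7*u^2 + 7*u + 15) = u*(u + 1)*(u + 4)*(u^2 - 8*u + 15) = u*(u - 3)*(u + 1)*(u + 4)*(u - 5)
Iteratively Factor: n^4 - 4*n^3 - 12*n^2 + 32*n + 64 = (n + 2)*(n^3 - 6*n^2 + 32) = (n + 2)^2*(n^2 - 8*n + 16) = (n - 4)*(n + 2)^2*(n - 4)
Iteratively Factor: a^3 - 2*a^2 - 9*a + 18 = (a + 3)*(a^2 - 5*a + 6) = (a - 2)*(a + 3)*(a - 3)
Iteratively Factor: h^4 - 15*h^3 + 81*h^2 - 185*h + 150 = (h - 5)*(h^3 - 10*h^2 + 31*h - 30) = (h - 5)*(h - 3)*(h^2 - 7*h + 10) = (h - 5)^2*(h - 3)*(h - 2)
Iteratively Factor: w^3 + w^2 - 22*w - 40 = (w - 5)*(w^2 + 6*w + 8) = (w - 5)*(w + 4)*(w + 2)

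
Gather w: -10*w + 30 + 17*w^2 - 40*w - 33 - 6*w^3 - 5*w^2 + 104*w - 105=-6*w^3 + 12*w^2 + 54*w - 108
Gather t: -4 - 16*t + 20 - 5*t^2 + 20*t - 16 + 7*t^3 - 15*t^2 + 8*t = 7*t^3 - 20*t^2 + 12*t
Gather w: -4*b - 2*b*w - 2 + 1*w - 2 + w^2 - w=-2*b*w - 4*b + w^2 - 4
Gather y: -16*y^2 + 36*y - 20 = -16*y^2 + 36*y - 20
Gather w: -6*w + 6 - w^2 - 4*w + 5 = -w^2 - 10*w + 11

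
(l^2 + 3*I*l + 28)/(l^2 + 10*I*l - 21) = (l - 4*I)/(l + 3*I)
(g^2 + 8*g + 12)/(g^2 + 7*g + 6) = (g + 2)/(g + 1)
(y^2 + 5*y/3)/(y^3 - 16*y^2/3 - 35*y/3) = 1/(y - 7)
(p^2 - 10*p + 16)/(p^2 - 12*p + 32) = (p - 2)/(p - 4)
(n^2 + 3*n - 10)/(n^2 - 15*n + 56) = (n^2 + 3*n - 10)/(n^2 - 15*n + 56)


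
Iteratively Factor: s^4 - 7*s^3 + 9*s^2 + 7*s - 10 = (s - 5)*(s^3 - 2*s^2 - s + 2) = (s - 5)*(s - 2)*(s^2 - 1) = (s - 5)*(s - 2)*(s - 1)*(s + 1)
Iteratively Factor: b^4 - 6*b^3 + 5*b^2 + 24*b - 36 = (b - 3)*(b^3 - 3*b^2 - 4*b + 12) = (b - 3)*(b - 2)*(b^2 - b - 6) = (b - 3)*(b - 2)*(b + 2)*(b - 3)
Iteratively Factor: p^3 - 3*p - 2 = (p + 1)*(p^2 - p - 2) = (p + 1)^2*(p - 2)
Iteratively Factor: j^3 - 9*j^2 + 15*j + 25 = (j - 5)*(j^2 - 4*j - 5) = (j - 5)^2*(j + 1)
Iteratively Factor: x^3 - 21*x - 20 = (x + 1)*(x^2 - x - 20) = (x + 1)*(x + 4)*(x - 5)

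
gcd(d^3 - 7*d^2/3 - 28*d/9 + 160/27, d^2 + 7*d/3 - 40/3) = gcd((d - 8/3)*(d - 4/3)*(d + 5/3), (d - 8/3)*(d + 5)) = d - 8/3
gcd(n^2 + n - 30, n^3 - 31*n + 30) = n^2 + n - 30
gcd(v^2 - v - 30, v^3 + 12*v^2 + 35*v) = v + 5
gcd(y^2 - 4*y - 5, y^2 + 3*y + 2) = y + 1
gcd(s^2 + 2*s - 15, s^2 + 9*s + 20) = s + 5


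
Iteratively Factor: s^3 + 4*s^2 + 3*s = (s + 3)*(s^2 + s) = (s + 1)*(s + 3)*(s)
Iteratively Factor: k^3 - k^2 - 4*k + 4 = (k - 2)*(k^2 + k - 2) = (k - 2)*(k + 2)*(k - 1)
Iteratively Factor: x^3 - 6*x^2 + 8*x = (x - 2)*(x^2 - 4*x) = x*(x - 2)*(x - 4)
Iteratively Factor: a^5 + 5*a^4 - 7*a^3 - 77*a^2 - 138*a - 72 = (a - 4)*(a^4 + 9*a^3 + 29*a^2 + 39*a + 18) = (a - 4)*(a + 1)*(a^3 + 8*a^2 + 21*a + 18) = (a - 4)*(a + 1)*(a + 2)*(a^2 + 6*a + 9) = (a - 4)*(a + 1)*(a + 2)*(a + 3)*(a + 3)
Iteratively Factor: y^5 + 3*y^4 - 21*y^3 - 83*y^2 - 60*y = (y - 5)*(y^4 + 8*y^3 + 19*y^2 + 12*y) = y*(y - 5)*(y^3 + 8*y^2 + 19*y + 12) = y*(y - 5)*(y + 4)*(y^2 + 4*y + 3) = y*(y - 5)*(y + 3)*(y + 4)*(y + 1)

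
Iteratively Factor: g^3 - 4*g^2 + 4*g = (g - 2)*(g^2 - 2*g) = g*(g - 2)*(g - 2)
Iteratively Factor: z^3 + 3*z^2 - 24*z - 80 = (z + 4)*(z^2 - z - 20) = (z - 5)*(z + 4)*(z + 4)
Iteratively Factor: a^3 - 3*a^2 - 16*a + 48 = (a + 4)*(a^2 - 7*a + 12) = (a - 4)*(a + 4)*(a - 3)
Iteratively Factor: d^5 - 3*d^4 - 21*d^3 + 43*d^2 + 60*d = (d + 1)*(d^4 - 4*d^3 - 17*d^2 + 60*d) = d*(d + 1)*(d^3 - 4*d^2 - 17*d + 60) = d*(d + 1)*(d + 4)*(d^2 - 8*d + 15) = d*(d - 5)*(d + 1)*(d + 4)*(d - 3)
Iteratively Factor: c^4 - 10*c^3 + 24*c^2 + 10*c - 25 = (c - 5)*(c^3 - 5*c^2 - c + 5) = (c - 5)*(c - 1)*(c^2 - 4*c - 5) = (c - 5)^2*(c - 1)*(c + 1)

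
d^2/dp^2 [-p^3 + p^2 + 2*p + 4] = 2 - 6*p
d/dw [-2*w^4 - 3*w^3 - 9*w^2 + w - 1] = -8*w^3 - 9*w^2 - 18*w + 1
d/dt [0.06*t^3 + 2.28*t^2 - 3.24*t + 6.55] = 0.18*t^2 + 4.56*t - 3.24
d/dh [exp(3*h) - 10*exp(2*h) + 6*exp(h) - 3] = (3*exp(2*h) - 20*exp(h) + 6)*exp(h)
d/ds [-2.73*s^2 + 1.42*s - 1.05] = 1.42 - 5.46*s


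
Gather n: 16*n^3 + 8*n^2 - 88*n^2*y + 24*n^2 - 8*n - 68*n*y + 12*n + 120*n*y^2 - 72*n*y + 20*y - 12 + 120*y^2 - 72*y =16*n^3 + n^2*(32 - 88*y) + n*(120*y^2 - 140*y + 4) + 120*y^2 - 52*y - 12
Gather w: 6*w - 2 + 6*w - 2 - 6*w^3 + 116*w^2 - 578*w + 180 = -6*w^3 + 116*w^2 - 566*w + 176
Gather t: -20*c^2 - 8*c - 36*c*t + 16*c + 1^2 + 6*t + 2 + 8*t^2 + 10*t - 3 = -20*c^2 + 8*c + 8*t^2 + t*(16 - 36*c)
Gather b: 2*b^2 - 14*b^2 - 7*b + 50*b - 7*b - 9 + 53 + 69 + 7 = -12*b^2 + 36*b + 120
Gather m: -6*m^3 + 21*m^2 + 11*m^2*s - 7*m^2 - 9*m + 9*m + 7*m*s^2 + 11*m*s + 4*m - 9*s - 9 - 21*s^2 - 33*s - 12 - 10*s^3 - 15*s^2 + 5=-6*m^3 + m^2*(11*s + 14) + m*(7*s^2 + 11*s + 4) - 10*s^3 - 36*s^2 - 42*s - 16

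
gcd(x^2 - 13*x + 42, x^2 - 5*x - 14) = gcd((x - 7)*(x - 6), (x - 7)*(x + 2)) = x - 7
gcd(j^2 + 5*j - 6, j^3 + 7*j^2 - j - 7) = j - 1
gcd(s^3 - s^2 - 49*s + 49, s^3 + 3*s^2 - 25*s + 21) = s^2 + 6*s - 7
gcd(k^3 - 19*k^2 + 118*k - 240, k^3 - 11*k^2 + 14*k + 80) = k^2 - 13*k + 40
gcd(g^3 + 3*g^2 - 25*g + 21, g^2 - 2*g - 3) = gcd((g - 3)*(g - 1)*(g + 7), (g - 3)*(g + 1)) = g - 3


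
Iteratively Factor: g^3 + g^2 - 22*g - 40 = (g + 2)*(g^2 - g - 20) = (g - 5)*(g + 2)*(g + 4)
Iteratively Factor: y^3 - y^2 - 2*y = (y + 1)*(y^2 - 2*y) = (y - 2)*(y + 1)*(y)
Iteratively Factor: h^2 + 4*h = (h + 4)*(h)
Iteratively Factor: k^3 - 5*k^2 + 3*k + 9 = (k + 1)*(k^2 - 6*k + 9) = (k - 3)*(k + 1)*(k - 3)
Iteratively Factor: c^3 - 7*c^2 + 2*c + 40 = (c - 4)*(c^2 - 3*c - 10) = (c - 4)*(c + 2)*(c - 5)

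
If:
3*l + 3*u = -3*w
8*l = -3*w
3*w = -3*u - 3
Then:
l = 1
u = 5/3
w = -8/3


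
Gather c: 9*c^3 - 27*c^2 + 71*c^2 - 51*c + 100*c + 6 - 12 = 9*c^3 + 44*c^2 + 49*c - 6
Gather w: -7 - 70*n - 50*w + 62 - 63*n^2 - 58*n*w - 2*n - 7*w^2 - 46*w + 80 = -63*n^2 - 72*n - 7*w^2 + w*(-58*n - 96) + 135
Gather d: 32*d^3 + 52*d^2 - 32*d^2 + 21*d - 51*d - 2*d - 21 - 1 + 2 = 32*d^3 + 20*d^2 - 32*d - 20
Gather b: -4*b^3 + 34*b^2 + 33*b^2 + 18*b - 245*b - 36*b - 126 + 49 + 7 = -4*b^3 + 67*b^2 - 263*b - 70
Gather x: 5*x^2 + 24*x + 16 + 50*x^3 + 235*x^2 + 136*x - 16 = 50*x^3 + 240*x^2 + 160*x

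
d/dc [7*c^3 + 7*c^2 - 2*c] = 21*c^2 + 14*c - 2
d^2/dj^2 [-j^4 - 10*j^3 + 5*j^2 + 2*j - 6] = -12*j^2 - 60*j + 10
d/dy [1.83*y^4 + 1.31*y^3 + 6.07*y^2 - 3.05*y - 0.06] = 7.32*y^3 + 3.93*y^2 + 12.14*y - 3.05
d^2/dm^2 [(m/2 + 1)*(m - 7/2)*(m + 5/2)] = 3*m + 1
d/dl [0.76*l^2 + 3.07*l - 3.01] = 1.52*l + 3.07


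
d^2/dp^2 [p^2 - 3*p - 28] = 2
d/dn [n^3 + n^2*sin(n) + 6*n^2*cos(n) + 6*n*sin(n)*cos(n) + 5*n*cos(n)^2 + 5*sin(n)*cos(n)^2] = -6*n^2*sin(n) + n^2*cos(n) + 3*n^2 + 2*n*sin(n) - 5*n*sin(2*n) + 12*n*cos(n) + 6*n*cos(2*n) + 3*sin(2*n) + 5*cos(n)/4 + 5*cos(2*n)/2 + 15*cos(3*n)/4 + 5/2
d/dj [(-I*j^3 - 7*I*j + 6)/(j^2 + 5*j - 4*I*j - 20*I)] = (-I*(3*j^2 + 7)*(j^2 + 5*j - 4*I*j - 20*I) + (2*j + 5 - 4*I)*(I*j^3 + 7*I*j - 6))/(j^2 + 5*j - 4*I*j - 20*I)^2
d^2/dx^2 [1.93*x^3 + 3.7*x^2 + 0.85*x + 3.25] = 11.58*x + 7.4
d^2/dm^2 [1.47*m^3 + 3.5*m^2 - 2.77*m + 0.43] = 8.82*m + 7.0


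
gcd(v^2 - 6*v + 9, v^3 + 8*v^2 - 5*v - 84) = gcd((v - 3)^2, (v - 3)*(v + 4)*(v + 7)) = v - 3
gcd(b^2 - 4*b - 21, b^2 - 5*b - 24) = b + 3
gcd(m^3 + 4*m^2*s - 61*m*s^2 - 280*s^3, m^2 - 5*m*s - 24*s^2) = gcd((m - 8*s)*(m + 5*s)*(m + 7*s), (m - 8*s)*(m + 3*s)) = -m + 8*s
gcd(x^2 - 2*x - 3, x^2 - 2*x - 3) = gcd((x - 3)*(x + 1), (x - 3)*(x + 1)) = x^2 - 2*x - 3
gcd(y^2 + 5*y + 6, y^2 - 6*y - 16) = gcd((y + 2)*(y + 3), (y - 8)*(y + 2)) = y + 2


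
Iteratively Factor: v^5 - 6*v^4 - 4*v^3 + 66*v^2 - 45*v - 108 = (v + 3)*(v^4 - 9*v^3 + 23*v^2 - 3*v - 36) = (v - 4)*(v + 3)*(v^3 - 5*v^2 + 3*v + 9) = (v - 4)*(v + 1)*(v + 3)*(v^2 - 6*v + 9) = (v - 4)*(v - 3)*(v + 1)*(v + 3)*(v - 3)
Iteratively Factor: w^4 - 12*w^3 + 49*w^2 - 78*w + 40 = (w - 4)*(w^3 - 8*w^2 + 17*w - 10) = (w - 4)*(w - 2)*(w^2 - 6*w + 5) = (w - 4)*(w - 2)*(w - 1)*(w - 5)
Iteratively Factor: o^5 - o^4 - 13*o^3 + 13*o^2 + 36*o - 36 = (o - 1)*(o^4 - 13*o^2 + 36) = (o - 3)*(o - 1)*(o^3 + 3*o^2 - 4*o - 12) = (o - 3)*(o - 1)*(o + 3)*(o^2 - 4) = (o - 3)*(o - 1)*(o + 2)*(o + 3)*(o - 2)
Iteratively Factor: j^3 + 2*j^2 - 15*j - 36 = (j + 3)*(j^2 - j - 12) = (j + 3)^2*(j - 4)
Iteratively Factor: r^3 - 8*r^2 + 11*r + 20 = (r - 5)*(r^2 - 3*r - 4) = (r - 5)*(r + 1)*(r - 4)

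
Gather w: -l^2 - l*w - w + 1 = -l^2 + w*(-l - 1) + 1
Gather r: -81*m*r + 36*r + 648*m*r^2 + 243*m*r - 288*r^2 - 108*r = r^2*(648*m - 288) + r*(162*m - 72)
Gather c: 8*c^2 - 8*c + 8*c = 8*c^2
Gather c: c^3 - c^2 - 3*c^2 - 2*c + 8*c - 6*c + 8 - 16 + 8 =c^3 - 4*c^2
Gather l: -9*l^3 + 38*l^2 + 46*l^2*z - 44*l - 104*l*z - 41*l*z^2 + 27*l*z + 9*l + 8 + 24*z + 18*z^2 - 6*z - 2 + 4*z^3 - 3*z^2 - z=-9*l^3 + l^2*(46*z + 38) + l*(-41*z^2 - 77*z - 35) + 4*z^3 + 15*z^2 + 17*z + 6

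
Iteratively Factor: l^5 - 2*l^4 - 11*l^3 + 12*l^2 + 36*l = (l)*(l^4 - 2*l^3 - 11*l^2 + 12*l + 36) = l*(l - 3)*(l^3 + l^2 - 8*l - 12) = l*(l - 3)*(l + 2)*(l^2 - l - 6) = l*(l - 3)*(l + 2)^2*(l - 3)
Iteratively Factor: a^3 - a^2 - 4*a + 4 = (a + 2)*(a^2 - 3*a + 2) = (a - 2)*(a + 2)*(a - 1)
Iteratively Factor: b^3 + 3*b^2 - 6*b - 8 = (b + 1)*(b^2 + 2*b - 8) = (b + 1)*(b + 4)*(b - 2)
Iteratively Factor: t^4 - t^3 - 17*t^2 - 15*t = (t + 3)*(t^3 - 4*t^2 - 5*t) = (t + 1)*(t + 3)*(t^2 - 5*t) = t*(t + 1)*(t + 3)*(t - 5)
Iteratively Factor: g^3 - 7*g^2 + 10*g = (g - 2)*(g^2 - 5*g) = (g - 5)*(g - 2)*(g)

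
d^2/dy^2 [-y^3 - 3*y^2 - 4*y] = -6*y - 6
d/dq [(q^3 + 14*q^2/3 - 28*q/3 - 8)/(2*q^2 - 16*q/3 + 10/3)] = (9*q^4 - 48*q^3 + 17*q^2 + 284*q - 332)/(2*(9*q^4 - 48*q^3 + 94*q^2 - 80*q + 25))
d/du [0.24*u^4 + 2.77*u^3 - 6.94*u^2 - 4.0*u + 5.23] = 0.96*u^3 + 8.31*u^2 - 13.88*u - 4.0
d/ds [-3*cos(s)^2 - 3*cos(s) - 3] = 3*sin(s) + 3*sin(2*s)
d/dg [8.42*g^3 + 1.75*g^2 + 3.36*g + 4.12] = 25.26*g^2 + 3.5*g + 3.36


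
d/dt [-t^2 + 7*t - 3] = 7 - 2*t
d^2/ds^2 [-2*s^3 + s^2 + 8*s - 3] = 2 - 12*s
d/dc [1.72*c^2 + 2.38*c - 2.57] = 3.44*c + 2.38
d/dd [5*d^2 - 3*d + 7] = 10*d - 3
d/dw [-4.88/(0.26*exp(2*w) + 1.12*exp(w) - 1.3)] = (2.5376*exp(w) + 5.4656)*exp(w)/(0.26*exp(2*w) + 1.12*exp(w) - 1.3)^2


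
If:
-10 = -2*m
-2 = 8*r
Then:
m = 5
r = -1/4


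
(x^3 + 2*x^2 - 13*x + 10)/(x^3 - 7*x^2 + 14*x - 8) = (x + 5)/(x - 4)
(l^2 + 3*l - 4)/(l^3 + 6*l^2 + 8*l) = (l - 1)/(l*(l + 2))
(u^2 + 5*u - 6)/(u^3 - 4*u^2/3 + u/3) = 3*(u + 6)/(u*(3*u - 1))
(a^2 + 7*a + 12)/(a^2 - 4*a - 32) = (a + 3)/(a - 8)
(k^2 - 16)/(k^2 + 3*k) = (k^2 - 16)/(k*(k + 3))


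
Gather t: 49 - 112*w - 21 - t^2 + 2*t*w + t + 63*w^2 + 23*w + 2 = -t^2 + t*(2*w + 1) + 63*w^2 - 89*w + 30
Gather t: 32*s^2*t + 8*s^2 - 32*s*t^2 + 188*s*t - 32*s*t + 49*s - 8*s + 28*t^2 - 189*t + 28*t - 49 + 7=8*s^2 + 41*s + t^2*(28 - 32*s) + t*(32*s^2 + 156*s - 161) - 42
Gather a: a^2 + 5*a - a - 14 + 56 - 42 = a^2 + 4*a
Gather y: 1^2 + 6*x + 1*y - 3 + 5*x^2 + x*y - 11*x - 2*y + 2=5*x^2 - 5*x + y*(x - 1)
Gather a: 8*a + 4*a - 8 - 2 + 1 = 12*a - 9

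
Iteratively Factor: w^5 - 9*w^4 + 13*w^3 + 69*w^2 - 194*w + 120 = (w + 3)*(w^4 - 12*w^3 + 49*w^2 - 78*w + 40) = (w - 4)*(w + 3)*(w^3 - 8*w^2 + 17*w - 10) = (w - 4)*(w - 2)*(w + 3)*(w^2 - 6*w + 5) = (w - 4)*(w - 2)*(w - 1)*(w + 3)*(w - 5)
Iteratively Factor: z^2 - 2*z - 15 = (z - 5)*(z + 3)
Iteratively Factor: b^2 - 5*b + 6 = (b - 3)*(b - 2)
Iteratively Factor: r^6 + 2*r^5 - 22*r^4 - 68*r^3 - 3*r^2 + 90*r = (r - 5)*(r^5 + 7*r^4 + 13*r^3 - 3*r^2 - 18*r) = (r - 5)*(r + 2)*(r^4 + 5*r^3 + 3*r^2 - 9*r) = (r - 5)*(r - 1)*(r + 2)*(r^3 + 6*r^2 + 9*r) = (r - 5)*(r - 1)*(r + 2)*(r + 3)*(r^2 + 3*r) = (r - 5)*(r - 1)*(r + 2)*(r + 3)^2*(r)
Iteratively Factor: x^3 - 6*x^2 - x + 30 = (x - 3)*(x^2 - 3*x - 10) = (x - 5)*(x - 3)*(x + 2)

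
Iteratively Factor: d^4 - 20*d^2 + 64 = (d - 4)*(d^3 + 4*d^2 - 4*d - 16) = (d - 4)*(d + 4)*(d^2 - 4) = (d - 4)*(d + 2)*(d + 4)*(d - 2)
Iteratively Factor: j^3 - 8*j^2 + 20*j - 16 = (j - 2)*(j^2 - 6*j + 8) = (j - 4)*(j - 2)*(j - 2)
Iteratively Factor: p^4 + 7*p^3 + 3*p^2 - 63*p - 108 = (p + 3)*(p^3 + 4*p^2 - 9*p - 36) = (p + 3)^2*(p^2 + p - 12) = (p + 3)^2*(p + 4)*(p - 3)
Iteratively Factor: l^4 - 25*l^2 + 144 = (l - 4)*(l^3 + 4*l^2 - 9*l - 36) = (l - 4)*(l + 3)*(l^2 + l - 12) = (l - 4)*(l + 3)*(l + 4)*(l - 3)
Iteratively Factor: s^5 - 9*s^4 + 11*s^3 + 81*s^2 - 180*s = (s - 5)*(s^4 - 4*s^3 - 9*s^2 + 36*s) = s*(s - 5)*(s^3 - 4*s^2 - 9*s + 36) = s*(s - 5)*(s + 3)*(s^2 - 7*s + 12) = s*(s - 5)*(s - 4)*(s + 3)*(s - 3)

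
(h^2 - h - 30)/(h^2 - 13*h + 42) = (h + 5)/(h - 7)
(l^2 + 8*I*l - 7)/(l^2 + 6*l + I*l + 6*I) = (l + 7*I)/(l + 6)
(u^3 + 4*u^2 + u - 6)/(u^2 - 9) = (u^2 + u - 2)/(u - 3)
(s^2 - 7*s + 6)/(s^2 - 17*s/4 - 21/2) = 4*(s - 1)/(4*s + 7)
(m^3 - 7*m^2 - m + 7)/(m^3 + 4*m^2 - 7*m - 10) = (m^2 - 8*m + 7)/(m^2 + 3*m - 10)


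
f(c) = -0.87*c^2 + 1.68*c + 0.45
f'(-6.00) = 12.12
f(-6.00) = -40.95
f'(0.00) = 1.68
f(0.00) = 0.45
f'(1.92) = -1.66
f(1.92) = 0.47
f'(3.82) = -4.97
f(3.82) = -5.83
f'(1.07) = -0.18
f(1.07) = 1.25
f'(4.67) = -6.45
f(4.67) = -10.68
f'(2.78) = -3.16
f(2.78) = -1.60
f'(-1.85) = 4.90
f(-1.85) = -5.64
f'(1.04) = -0.13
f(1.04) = 1.26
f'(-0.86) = 3.18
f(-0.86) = -1.64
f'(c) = 1.68 - 1.74*c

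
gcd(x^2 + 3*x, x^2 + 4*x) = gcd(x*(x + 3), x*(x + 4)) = x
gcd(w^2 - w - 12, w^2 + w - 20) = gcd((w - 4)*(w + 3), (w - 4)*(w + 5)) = w - 4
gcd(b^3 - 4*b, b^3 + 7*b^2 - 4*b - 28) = b^2 - 4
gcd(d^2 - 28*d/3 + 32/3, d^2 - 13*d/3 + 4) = d - 4/3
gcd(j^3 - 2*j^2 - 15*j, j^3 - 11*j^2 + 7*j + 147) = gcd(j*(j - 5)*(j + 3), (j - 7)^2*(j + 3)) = j + 3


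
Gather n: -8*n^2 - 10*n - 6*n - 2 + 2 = -8*n^2 - 16*n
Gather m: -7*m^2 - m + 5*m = -7*m^2 + 4*m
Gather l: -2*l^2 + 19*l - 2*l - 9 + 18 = -2*l^2 + 17*l + 9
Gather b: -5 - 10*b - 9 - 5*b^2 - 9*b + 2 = -5*b^2 - 19*b - 12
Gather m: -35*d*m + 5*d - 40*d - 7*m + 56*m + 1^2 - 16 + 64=-35*d + m*(49 - 35*d) + 49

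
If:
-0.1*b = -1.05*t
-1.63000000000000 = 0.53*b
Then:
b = -3.08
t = -0.29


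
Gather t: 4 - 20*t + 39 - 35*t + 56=99 - 55*t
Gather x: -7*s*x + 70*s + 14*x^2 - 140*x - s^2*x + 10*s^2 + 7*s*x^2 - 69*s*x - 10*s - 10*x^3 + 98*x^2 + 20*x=10*s^2 + 60*s - 10*x^3 + x^2*(7*s + 112) + x*(-s^2 - 76*s - 120)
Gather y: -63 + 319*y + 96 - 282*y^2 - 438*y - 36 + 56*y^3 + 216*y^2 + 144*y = 56*y^3 - 66*y^2 + 25*y - 3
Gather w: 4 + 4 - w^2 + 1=9 - w^2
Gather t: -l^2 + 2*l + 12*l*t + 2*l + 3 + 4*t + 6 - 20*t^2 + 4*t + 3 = -l^2 + 4*l - 20*t^2 + t*(12*l + 8) + 12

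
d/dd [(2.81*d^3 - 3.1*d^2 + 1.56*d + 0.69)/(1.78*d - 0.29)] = (10.0036*d^3 - 7.9627*d^2 + 1.798*d - 1.6806)/(3.1684*d^2 - 1.0324*d + 0.0841)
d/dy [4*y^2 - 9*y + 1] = 8*y - 9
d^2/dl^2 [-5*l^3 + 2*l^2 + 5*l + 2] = 4 - 30*l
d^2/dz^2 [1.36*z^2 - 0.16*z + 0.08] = 2.72000000000000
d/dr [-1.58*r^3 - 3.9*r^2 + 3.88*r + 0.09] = -4.74*r^2 - 7.8*r + 3.88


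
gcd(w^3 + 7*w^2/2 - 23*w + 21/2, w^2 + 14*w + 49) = w + 7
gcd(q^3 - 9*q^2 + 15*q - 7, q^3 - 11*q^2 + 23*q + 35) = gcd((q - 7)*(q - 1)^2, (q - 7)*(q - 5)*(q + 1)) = q - 7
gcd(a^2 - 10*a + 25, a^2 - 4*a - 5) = a - 5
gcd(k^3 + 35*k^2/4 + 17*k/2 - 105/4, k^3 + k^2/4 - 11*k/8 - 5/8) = k - 5/4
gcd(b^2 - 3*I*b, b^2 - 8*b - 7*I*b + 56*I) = 1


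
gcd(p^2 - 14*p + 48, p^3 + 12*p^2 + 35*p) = 1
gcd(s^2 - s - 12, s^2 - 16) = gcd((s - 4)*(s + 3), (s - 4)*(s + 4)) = s - 4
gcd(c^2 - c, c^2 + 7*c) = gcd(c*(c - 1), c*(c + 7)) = c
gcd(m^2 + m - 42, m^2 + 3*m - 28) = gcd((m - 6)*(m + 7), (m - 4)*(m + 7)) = m + 7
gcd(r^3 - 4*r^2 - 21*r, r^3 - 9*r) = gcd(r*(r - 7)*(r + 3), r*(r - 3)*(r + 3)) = r^2 + 3*r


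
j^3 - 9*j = j*(j - 3)*(j + 3)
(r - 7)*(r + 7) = r^2 - 49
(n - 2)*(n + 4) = n^2 + 2*n - 8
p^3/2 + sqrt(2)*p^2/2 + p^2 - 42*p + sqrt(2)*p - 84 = (p/2 + 1)*(p - 6*sqrt(2))*(p + 7*sqrt(2))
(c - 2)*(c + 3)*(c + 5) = c^3 + 6*c^2 - c - 30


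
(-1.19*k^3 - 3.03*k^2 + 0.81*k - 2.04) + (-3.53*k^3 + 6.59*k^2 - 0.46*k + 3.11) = -4.72*k^3 + 3.56*k^2 + 0.35*k + 1.07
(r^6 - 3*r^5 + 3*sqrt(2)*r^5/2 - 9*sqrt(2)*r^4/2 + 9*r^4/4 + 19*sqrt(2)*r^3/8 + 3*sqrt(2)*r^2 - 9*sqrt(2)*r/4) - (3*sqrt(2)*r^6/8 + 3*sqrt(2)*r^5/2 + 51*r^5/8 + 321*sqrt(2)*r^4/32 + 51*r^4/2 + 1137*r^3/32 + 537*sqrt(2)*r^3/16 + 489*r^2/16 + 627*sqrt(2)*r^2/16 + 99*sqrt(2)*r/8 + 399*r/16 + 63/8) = -3*sqrt(2)*r^6/8 + r^6 - 75*r^5/8 - 93*r^4/4 - 465*sqrt(2)*r^4/32 - 499*sqrt(2)*r^3/16 - 1137*r^3/32 - 579*sqrt(2)*r^2/16 - 489*r^2/16 - 399*r/16 - 117*sqrt(2)*r/8 - 63/8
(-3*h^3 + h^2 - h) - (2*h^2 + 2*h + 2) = -3*h^3 - h^2 - 3*h - 2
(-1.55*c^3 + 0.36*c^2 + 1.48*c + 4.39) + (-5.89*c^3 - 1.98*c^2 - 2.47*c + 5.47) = -7.44*c^3 - 1.62*c^2 - 0.99*c + 9.86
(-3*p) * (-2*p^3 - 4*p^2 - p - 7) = 6*p^4 + 12*p^3 + 3*p^2 + 21*p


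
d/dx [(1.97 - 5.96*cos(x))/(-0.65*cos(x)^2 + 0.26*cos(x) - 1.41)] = (3.874*cos(x)^2 - 2.561*cos(x) - 7.8914)*sin(x)/(0.4225*cos(x)^4 - 0.338*cos(x)^3 + 1.9006*cos(x)^2 - 0.7332*cos(x) + 1.9881)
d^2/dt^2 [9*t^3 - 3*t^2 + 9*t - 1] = 54*t - 6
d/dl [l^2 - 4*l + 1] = 2*l - 4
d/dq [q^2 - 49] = 2*q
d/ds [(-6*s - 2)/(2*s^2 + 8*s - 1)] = 2*(6*s^2 + 4*s + 11)/(4*s^4 + 32*s^3 + 60*s^2 - 16*s + 1)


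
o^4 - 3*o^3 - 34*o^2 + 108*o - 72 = (o - 6)*(o - 2)*(o - 1)*(o + 6)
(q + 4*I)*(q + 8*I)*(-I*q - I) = -I*q^3 + 12*q^2 - I*q^2 + 12*q + 32*I*q + 32*I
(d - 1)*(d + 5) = d^2 + 4*d - 5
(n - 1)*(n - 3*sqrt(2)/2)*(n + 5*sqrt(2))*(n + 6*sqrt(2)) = n^4 - n^3 + 19*sqrt(2)*n^3/2 - 19*sqrt(2)*n^2/2 + 27*n^2 - 90*sqrt(2)*n - 27*n + 90*sqrt(2)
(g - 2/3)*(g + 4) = g^2 + 10*g/3 - 8/3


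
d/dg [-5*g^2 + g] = 1 - 10*g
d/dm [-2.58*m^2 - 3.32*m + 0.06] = -5.16*m - 3.32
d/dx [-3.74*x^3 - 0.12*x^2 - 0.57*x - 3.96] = -11.22*x^2 - 0.24*x - 0.57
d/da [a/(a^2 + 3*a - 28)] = (a^2 - a*(2*a + 3) + 3*a - 28)/(a^2 + 3*a - 28)^2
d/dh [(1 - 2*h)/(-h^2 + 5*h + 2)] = (-2*h^2 + 2*h - 9)/(h^4 - 10*h^3 + 21*h^2 + 20*h + 4)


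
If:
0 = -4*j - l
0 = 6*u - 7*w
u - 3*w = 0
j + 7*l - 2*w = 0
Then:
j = 0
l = 0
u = 0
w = 0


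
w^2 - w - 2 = (w - 2)*(w + 1)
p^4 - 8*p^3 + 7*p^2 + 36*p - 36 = (p - 6)*(p - 3)*(p - 1)*(p + 2)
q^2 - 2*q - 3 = (q - 3)*(q + 1)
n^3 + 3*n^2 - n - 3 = (n - 1)*(n + 1)*(n + 3)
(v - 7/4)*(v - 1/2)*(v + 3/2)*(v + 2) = v^4 + 5*v^3/4 - 4*v^2 - 59*v/16 + 21/8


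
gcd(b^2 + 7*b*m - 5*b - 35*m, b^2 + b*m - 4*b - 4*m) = 1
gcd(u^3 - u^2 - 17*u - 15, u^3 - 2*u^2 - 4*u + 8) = 1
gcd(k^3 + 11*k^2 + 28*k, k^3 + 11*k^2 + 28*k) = k^3 + 11*k^2 + 28*k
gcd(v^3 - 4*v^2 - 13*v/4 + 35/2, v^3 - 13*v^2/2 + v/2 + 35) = v^2 - 3*v/2 - 7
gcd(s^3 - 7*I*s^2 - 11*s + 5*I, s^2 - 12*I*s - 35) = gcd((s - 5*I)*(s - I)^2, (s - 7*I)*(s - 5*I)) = s - 5*I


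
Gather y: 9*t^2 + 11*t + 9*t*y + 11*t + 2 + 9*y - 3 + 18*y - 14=9*t^2 + 22*t + y*(9*t + 27) - 15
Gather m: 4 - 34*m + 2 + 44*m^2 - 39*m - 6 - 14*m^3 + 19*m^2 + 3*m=-14*m^3 + 63*m^2 - 70*m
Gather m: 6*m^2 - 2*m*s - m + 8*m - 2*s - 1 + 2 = 6*m^2 + m*(7 - 2*s) - 2*s + 1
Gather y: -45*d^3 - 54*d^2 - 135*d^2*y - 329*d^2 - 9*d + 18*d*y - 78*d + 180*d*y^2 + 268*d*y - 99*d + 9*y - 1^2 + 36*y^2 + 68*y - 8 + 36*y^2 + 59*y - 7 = -45*d^3 - 383*d^2 - 186*d + y^2*(180*d + 72) + y*(-135*d^2 + 286*d + 136) - 16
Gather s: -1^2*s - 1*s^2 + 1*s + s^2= 0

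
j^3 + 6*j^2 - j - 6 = (j - 1)*(j + 1)*(j + 6)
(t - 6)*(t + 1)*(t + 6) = t^3 + t^2 - 36*t - 36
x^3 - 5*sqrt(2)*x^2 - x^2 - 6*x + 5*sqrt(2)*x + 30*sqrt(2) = (x - 3)*(x + 2)*(x - 5*sqrt(2))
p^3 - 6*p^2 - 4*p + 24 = (p - 6)*(p - 2)*(p + 2)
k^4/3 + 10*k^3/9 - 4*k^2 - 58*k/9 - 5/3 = (k/3 + 1/3)*(k - 3)*(k + 1/3)*(k + 5)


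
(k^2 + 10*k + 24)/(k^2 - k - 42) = (k + 4)/(k - 7)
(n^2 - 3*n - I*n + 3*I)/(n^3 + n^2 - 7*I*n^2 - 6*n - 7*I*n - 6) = (n - 3)/(n^2 + n*(1 - 6*I) - 6*I)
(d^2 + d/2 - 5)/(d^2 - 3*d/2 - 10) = (d - 2)/(d - 4)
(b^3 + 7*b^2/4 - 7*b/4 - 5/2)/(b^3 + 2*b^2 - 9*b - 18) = (4*b^2 - b - 5)/(4*(b^2 - 9))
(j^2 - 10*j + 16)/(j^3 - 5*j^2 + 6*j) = (j - 8)/(j*(j - 3))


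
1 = 1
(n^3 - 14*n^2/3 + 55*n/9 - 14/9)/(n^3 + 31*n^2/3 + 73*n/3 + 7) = (9*n^3 - 42*n^2 + 55*n - 14)/(3*(3*n^3 + 31*n^2 + 73*n + 21))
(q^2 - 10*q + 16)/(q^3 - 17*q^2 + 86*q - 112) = 1/(q - 7)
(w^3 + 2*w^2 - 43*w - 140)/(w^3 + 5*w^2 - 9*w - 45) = (w^2 - 3*w - 28)/(w^2 - 9)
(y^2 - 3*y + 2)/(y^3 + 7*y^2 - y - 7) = (y - 2)/(y^2 + 8*y + 7)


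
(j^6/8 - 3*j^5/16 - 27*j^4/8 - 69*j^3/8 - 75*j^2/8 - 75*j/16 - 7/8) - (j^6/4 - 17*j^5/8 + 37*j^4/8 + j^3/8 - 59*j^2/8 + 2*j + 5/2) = -j^6/8 + 31*j^5/16 - 8*j^4 - 35*j^3/4 - 2*j^2 - 107*j/16 - 27/8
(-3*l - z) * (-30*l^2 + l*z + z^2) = 90*l^3 + 27*l^2*z - 4*l*z^2 - z^3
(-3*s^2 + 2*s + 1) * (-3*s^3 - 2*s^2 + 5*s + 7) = 9*s^5 - 22*s^3 - 13*s^2 + 19*s + 7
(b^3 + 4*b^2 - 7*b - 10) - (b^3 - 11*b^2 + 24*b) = 15*b^2 - 31*b - 10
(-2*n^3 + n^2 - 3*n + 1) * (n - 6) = -2*n^4 + 13*n^3 - 9*n^2 + 19*n - 6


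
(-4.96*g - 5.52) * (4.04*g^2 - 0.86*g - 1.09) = -20.0384*g^3 - 18.0352*g^2 + 10.1536*g + 6.0168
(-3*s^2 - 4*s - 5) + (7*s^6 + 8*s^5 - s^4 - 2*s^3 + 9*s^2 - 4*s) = 7*s^6 + 8*s^5 - s^4 - 2*s^3 + 6*s^2 - 8*s - 5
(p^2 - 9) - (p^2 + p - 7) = -p - 2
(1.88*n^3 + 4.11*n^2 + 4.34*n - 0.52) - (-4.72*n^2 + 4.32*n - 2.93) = 1.88*n^3 + 8.83*n^2 + 0.0199999999999996*n + 2.41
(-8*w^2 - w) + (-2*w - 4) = -8*w^2 - 3*w - 4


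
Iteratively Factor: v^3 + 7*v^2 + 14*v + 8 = (v + 2)*(v^2 + 5*v + 4) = (v + 2)*(v + 4)*(v + 1)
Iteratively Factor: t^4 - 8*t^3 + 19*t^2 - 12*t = (t - 4)*(t^3 - 4*t^2 + 3*t) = t*(t - 4)*(t^2 - 4*t + 3) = t*(t - 4)*(t - 1)*(t - 3)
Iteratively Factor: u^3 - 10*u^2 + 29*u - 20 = (u - 4)*(u^2 - 6*u + 5) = (u - 4)*(u - 1)*(u - 5)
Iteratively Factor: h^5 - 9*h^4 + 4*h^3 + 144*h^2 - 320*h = (h - 4)*(h^4 - 5*h^3 - 16*h^2 + 80*h) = (h - 4)*(h + 4)*(h^3 - 9*h^2 + 20*h) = h*(h - 4)*(h + 4)*(h^2 - 9*h + 20) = h*(h - 5)*(h - 4)*(h + 4)*(h - 4)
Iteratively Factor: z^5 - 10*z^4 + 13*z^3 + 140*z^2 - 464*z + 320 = (z - 5)*(z^4 - 5*z^3 - 12*z^2 + 80*z - 64) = (z - 5)*(z + 4)*(z^3 - 9*z^2 + 24*z - 16) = (z - 5)*(z - 4)*(z + 4)*(z^2 - 5*z + 4) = (z - 5)*(z - 4)^2*(z + 4)*(z - 1)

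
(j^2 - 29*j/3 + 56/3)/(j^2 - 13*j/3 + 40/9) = 3*(j - 7)/(3*j - 5)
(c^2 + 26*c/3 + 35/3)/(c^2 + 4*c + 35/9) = 3*(c + 7)/(3*c + 7)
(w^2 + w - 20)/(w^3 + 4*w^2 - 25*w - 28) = (w + 5)/(w^2 + 8*w + 7)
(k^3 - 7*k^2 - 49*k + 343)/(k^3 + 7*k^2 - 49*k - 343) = (k - 7)/(k + 7)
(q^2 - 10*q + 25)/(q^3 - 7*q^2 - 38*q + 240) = (q - 5)/(q^2 - 2*q - 48)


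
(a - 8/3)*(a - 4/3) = a^2 - 4*a + 32/9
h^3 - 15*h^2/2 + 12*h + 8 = (h - 4)^2*(h + 1/2)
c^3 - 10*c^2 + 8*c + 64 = (c - 8)*(c - 4)*(c + 2)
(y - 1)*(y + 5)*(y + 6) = y^3 + 10*y^2 + 19*y - 30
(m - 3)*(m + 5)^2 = m^3 + 7*m^2 - 5*m - 75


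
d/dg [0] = 0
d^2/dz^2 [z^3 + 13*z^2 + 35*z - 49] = 6*z + 26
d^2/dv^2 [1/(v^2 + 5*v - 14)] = 2*(-v^2 - 5*v + (2*v + 5)^2 + 14)/(v^2 + 5*v - 14)^3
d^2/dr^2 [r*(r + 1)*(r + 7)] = 6*r + 16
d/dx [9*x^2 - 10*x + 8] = 18*x - 10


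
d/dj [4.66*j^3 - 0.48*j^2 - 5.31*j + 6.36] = 13.98*j^2 - 0.96*j - 5.31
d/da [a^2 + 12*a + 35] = 2*a + 12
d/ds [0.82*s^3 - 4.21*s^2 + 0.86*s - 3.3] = 2.46*s^2 - 8.42*s + 0.86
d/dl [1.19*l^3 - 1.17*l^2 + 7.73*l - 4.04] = 3.57*l^2 - 2.34*l + 7.73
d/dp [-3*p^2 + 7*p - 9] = 7 - 6*p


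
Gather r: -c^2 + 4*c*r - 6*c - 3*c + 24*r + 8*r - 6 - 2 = -c^2 - 9*c + r*(4*c + 32) - 8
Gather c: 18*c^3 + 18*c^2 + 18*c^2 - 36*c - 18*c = 18*c^3 + 36*c^2 - 54*c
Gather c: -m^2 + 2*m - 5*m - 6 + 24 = -m^2 - 3*m + 18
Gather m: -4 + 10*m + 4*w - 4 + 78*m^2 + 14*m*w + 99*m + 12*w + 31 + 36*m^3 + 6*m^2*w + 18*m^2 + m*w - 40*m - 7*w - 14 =36*m^3 + m^2*(6*w + 96) + m*(15*w + 69) + 9*w + 9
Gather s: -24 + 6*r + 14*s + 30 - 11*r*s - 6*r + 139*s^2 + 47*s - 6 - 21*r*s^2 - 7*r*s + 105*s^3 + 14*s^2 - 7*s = 105*s^3 + s^2*(153 - 21*r) + s*(54 - 18*r)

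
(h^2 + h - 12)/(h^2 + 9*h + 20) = (h - 3)/(h + 5)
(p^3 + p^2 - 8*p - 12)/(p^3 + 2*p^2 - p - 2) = (p^2 - p - 6)/(p^2 - 1)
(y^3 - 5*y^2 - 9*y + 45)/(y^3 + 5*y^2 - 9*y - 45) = (y - 5)/(y + 5)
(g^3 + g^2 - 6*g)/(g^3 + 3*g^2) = (g - 2)/g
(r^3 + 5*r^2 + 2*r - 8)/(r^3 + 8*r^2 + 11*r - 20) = (r + 2)/(r + 5)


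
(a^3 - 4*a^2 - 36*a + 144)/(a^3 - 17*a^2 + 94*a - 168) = (a + 6)/(a - 7)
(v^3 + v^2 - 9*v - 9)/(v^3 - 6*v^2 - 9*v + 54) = (v + 1)/(v - 6)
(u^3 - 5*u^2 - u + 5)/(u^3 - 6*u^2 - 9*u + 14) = (u^2 - 4*u - 5)/(u^2 - 5*u - 14)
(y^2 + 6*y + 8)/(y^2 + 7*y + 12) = (y + 2)/(y + 3)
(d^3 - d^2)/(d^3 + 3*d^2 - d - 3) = d^2/(d^2 + 4*d + 3)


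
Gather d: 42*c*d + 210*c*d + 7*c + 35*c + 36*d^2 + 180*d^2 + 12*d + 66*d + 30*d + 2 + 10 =42*c + 216*d^2 + d*(252*c + 108) + 12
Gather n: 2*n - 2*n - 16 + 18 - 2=0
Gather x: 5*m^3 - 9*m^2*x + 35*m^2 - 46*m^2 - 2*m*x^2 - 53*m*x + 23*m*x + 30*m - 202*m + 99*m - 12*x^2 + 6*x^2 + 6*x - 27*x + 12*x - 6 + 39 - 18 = 5*m^3 - 11*m^2 - 73*m + x^2*(-2*m - 6) + x*(-9*m^2 - 30*m - 9) + 15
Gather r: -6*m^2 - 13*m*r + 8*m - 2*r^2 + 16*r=-6*m^2 + 8*m - 2*r^2 + r*(16 - 13*m)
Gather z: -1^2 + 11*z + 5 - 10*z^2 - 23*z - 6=-10*z^2 - 12*z - 2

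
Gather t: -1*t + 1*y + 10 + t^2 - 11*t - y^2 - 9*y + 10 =t^2 - 12*t - y^2 - 8*y + 20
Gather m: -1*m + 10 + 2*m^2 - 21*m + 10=2*m^2 - 22*m + 20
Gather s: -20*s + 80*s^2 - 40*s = 80*s^2 - 60*s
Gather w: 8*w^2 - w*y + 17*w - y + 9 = 8*w^2 + w*(17 - y) - y + 9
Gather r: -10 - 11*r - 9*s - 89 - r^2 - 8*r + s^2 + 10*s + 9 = -r^2 - 19*r + s^2 + s - 90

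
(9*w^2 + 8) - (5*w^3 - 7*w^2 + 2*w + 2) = -5*w^3 + 16*w^2 - 2*w + 6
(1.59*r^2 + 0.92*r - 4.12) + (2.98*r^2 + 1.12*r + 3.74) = 4.57*r^2 + 2.04*r - 0.38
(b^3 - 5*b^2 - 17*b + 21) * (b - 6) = b^4 - 11*b^3 + 13*b^2 + 123*b - 126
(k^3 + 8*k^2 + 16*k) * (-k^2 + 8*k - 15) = -k^5 + 33*k^3 + 8*k^2 - 240*k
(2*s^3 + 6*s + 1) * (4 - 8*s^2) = -16*s^5 - 40*s^3 - 8*s^2 + 24*s + 4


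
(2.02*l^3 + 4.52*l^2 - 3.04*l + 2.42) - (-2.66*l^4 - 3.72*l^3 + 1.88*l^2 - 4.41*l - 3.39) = 2.66*l^4 + 5.74*l^3 + 2.64*l^2 + 1.37*l + 5.81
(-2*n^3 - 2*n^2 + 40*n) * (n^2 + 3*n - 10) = -2*n^5 - 8*n^4 + 54*n^3 + 140*n^2 - 400*n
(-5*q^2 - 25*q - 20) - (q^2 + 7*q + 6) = -6*q^2 - 32*q - 26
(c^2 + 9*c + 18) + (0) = c^2 + 9*c + 18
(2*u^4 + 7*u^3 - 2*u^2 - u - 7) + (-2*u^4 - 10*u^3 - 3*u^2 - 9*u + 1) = -3*u^3 - 5*u^2 - 10*u - 6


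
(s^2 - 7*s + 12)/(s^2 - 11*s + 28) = (s - 3)/(s - 7)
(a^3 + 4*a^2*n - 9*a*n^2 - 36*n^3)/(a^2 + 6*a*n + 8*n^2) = (a^2 - 9*n^2)/(a + 2*n)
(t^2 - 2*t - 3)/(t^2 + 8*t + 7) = (t - 3)/(t + 7)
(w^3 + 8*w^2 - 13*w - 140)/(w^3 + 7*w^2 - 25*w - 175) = (w - 4)/(w - 5)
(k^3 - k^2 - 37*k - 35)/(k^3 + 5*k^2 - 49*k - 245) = (k + 1)/(k + 7)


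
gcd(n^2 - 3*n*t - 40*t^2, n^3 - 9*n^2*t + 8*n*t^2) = -n + 8*t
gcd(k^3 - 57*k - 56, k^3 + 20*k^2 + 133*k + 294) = k + 7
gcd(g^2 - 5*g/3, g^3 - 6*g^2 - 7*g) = g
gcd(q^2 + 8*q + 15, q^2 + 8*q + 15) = q^2 + 8*q + 15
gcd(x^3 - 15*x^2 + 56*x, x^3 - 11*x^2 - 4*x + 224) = x^2 - 15*x + 56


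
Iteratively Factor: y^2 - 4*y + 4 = (y - 2)*(y - 2)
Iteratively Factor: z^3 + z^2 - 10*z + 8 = (z + 4)*(z^2 - 3*z + 2) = (z - 2)*(z + 4)*(z - 1)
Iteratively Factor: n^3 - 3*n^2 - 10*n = (n)*(n^2 - 3*n - 10) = n*(n - 5)*(n + 2)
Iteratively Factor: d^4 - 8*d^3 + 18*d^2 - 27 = (d - 3)*(d^3 - 5*d^2 + 3*d + 9) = (d - 3)^2*(d^2 - 2*d - 3) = (d - 3)^2*(d + 1)*(d - 3)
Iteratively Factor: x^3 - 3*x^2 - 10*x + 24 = (x - 2)*(x^2 - x - 12) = (x - 2)*(x + 3)*(x - 4)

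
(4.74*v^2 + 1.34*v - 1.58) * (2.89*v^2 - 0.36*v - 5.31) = 13.6986*v^4 + 2.1662*v^3 - 30.218*v^2 - 6.5466*v + 8.3898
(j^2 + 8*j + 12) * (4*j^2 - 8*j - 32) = 4*j^4 + 24*j^3 - 48*j^2 - 352*j - 384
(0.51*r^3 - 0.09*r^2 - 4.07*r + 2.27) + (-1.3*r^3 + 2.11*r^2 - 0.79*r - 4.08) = -0.79*r^3 + 2.02*r^2 - 4.86*r - 1.81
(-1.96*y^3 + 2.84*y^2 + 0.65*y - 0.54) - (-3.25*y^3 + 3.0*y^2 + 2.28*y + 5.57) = 1.29*y^3 - 0.16*y^2 - 1.63*y - 6.11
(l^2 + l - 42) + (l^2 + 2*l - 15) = 2*l^2 + 3*l - 57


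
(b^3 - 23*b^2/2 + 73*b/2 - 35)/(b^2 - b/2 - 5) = (b^2 - 9*b + 14)/(b + 2)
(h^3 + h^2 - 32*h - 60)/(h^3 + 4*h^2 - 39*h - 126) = (h^2 + 7*h + 10)/(h^2 + 10*h + 21)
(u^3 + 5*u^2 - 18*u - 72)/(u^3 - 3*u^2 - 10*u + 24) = (u + 6)/(u - 2)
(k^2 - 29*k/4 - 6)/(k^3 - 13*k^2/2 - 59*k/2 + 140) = (4*k + 3)/(2*(2*k^2 + 3*k - 35))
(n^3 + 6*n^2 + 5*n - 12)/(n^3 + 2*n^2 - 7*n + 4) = (n + 3)/(n - 1)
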